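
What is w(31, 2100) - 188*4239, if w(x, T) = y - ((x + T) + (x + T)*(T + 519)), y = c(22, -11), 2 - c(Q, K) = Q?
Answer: -6380172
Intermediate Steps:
c(Q, K) = 2 - Q
y = -20 (y = 2 - 1*22 = 2 - 22 = -20)
w(x, T) = -20 - T - x - (519 + T)*(T + x) (w(x, T) = -20 - ((x + T) + (x + T)*(T + 519)) = -20 - ((T + x) + (T + x)*(519 + T)) = -20 - ((T + x) + (519 + T)*(T + x)) = -20 - (T + x + (519 + T)*(T + x)) = -20 + (-T - x - (519 + T)*(T + x)) = -20 - T - x - (519 + T)*(T + x))
w(31, 2100) - 188*4239 = (-20 - 1*2100² - 520*2100 - 520*31 - 1*2100*31) - 188*4239 = (-20 - 1*4410000 - 1092000 - 16120 - 65100) - 796932 = (-20 - 4410000 - 1092000 - 16120 - 65100) - 796932 = -5583240 - 796932 = -6380172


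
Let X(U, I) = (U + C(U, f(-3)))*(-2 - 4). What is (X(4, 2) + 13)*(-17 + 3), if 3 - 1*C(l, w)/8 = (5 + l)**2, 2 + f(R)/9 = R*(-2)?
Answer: -52262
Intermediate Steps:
f(R) = -18 - 18*R (f(R) = -18 + 9*(R*(-2)) = -18 + 9*(-2*R) = -18 - 18*R)
C(l, w) = 24 - 8*(5 + l)**2
X(U, I) = -144 - 6*U + 48*(5 + U)**2 (X(U, I) = (U + (24 - 8*(5 + U)**2))*(-2 - 4) = (24 + U - 8*(5 + U)**2)*(-6) = -144 - 6*U + 48*(5 + U)**2)
(X(4, 2) + 13)*(-17 + 3) = ((1056 + 48*4**2 + 474*4) + 13)*(-17 + 3) = ((1056 + 48*16 + 1896) + 13)*(-14) = ((1056 + 768 + 1896) + 13)*(-14) = (3720 + 13)*(-14) = 3733*(-14) = -52262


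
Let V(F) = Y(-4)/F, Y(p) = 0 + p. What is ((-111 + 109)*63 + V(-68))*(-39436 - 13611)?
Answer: 113573627/17 ≈ 6.6808e+6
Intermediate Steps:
Y(p) = p
V(F) = -4/F
((-111 + 109)*63 + V(-68))*(-39436 - 13611) = ((-111 + 109)*63 - 4/(-68))*(-39436 - 13611) = (-2*63 - 4*(-1/68))*(-53047) = (-126 + 1/17)*(-53047) = -2141/17*(-53047) = 113573627/17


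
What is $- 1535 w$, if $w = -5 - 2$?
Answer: $10745$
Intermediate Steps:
$w = -7$
$- 1535 w = \left(-1535\right) \left(-7\right) = 10745$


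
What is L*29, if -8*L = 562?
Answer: -8149/4 ≈ -2037.3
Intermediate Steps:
L = -281/4 (L = -1/8*562 = -281/4 ≈ -70.250)
L*29 = -281/4*29 = -8149/4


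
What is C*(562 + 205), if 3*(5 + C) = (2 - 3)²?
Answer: -10738/3 ≈ -3579.3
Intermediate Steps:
C = -14/3 (C = -5 + (2 - 3)²/3 = -5 + (⅓)*(-1)² = -5 + (⅓)*1 = -5 + ⅓ = -14/3 ≈ -4.6667)
C*(562 + 205) = -14*(562 + 205)/3 = -14/3*767 = -10738/3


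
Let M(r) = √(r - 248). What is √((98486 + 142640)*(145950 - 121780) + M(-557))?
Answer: √(5828015420 + I*√805) ≈ 76342.0 + 0.e-4*I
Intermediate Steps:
M(r) = √(-248 + r)
√((98486 + 142640)*(145950 - 121780) + M(-557)) = √((98486 + 142640)*(145950 - 121780) + √(-248 - 557)) = √(241126*24170 + √(-805)) = √(5828015420 + I*√805)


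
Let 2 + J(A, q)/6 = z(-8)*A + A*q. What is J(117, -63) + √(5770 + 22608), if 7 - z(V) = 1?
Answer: -40026 + √28378 ≈ -39858.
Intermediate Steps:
z(V) = 6 (z(V) = 7 - 1*1 = 7 - 1 = 6)
J(A, q) = -12 + 36*A + 6*A*q (J(A, q) = -12 + 6*(6*A + A*q) = -12 + (36*A + 6*A*q) = -12 + 36*A + 6*A*q)
J(117, -63) + √(5770 + 22608) = (-12 + 36*117 + 6*117*(-63)) + √(5770 + 22608) = (-12 + 4212 - 44226) + √28378 = -40026 + √28378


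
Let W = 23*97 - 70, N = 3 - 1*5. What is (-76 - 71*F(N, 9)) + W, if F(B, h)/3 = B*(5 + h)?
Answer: 8049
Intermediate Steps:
N = -2 (N = 3 - 5 = -2)
F(B, h) = 3*B*(5 + h) (F(B, h) = 3*(B*(5 + h)) = 3*B*(5 + h))
W = 2161 (W = 2231 - 70 = 2161)
(-76 - 71*F(N, 9)) + W = (-76 - 213*(-2)*(5 + 9)) + 2161 = (-76 - 213*(-2)*14) + 2161 = (-76 - 71*(-84)) + 2161 = (-76 + 5964) + 2161 = 5888 + 2161 = 8049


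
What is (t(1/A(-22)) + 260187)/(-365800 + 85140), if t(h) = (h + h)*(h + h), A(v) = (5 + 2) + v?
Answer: -58542079/63148500 ≈ -0.92705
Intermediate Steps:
A(v) = 7 + v
t(h) = 4*h² (t(h) = (2*h)*(2*h) = 4*h²)
(t(1/A(-22)) + 260187)/(-365800 + 85140) = (4*(1/(7 - 22))² + 260187)/(-365800 + 85140) = (4*(1/(-15))² + 260187)/(-280660) = (4*(-1/15)² + 260187)*(-1/280660) = (4*(1/225) + 260187)*(-1/280660) = (4/225 + 260187)*(-1/280660) = (58542079/225)*(-1/280660) = -58542079/63148500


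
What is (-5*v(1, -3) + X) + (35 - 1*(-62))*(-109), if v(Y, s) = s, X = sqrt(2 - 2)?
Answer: -10558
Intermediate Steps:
X = 0 (X = sqrt(0) = 0)
(-5*v(1, -3) + X) + (35 - 1*(-62))*(-109) = (-5*(-3) + 0) + (35 - 1*(-62))*(-109) = (15 + 0) + (35 + 62)*(-109) = 15 + 97*(-109) = 15 - 10573 = -10558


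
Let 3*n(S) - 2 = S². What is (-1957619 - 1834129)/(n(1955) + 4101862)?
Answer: -1263916/1791957 ≈ -0.70533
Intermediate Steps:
n(S) = ⅔ + S²/3
(-1957619 - 1834129)/(n(1955) + 4101862) = (-1957619 - 1834129)/((⅔ + (⅓)*1955²) + 4101862) = -3791748/((⅔ + (⅓)*3822025) + 4101862) = -3791748/((⅔ + 3822025/3) + 4101862) = -3791748/(1274009 + 4101862) = -3791748/5375871 = -3791748*1/5375871 = -1263916/1791957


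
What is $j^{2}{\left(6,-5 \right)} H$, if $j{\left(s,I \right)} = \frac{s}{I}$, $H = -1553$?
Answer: $- \frac{55908}{25} \approx -2236.3$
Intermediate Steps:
$j^{2}{\left(6,-5 \right)} H = \left(\frac{6}{-5}\right)^{2} \left(-1553\right) = \left(6 \left(- \frac{1}{5}\right)\right)^{2} \left(-1553\right) = \left(- \frac{6}{5}\right)^{2} \left(-1553\right) = \frac{36}{25} \left(-1553\right) = - \frac{55908}{25}$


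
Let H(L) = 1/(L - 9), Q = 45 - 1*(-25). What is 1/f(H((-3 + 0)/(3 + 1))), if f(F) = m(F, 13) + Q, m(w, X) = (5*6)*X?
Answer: 1/460 ≈ 0.0021739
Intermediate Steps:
m(w, X) = 30*X
Q = 70 (Q = 45 + 25 = 70)
H(L) = 1/(-9 + L)
f(F) = 460 (f(F) = 30*13 + 70 = 390 + 70 = 460)
1/f(H((-3 + 0)/(3 + 1))) = 1/460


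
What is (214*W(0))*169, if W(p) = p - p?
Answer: 0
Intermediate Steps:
W(p) = 0
(214*W(0))*169 = (214*0)*169 = 0*169 = 0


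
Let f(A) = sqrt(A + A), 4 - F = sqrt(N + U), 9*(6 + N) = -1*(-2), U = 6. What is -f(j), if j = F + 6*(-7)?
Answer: -I*sqrt(684 + 6*sqrt(2))/3 ≈ -8.7717*I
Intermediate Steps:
N = -52/9 (N = -6 + (-1*(-2))/9 = -6 + (1/9)*2 = -6 + 2/9 = -52/9 ≈ -5.7778)
F = 4 - sqrt(2)/3 (F = 4 - sqrt(-52/9 + 6) = 4 - sqrt(2/9) = 4 - sqrt(2)/3 ≈ 3.5286)
j = -38 - sqrt(2)/3 (j = (4 - sqrt(2)/3) + 6*(-7) = (4 - sqrt(2)/3) - 42 = -38 - sqrt(2)/3 ≈ -38.471)
f(A) = sqrt(2)*sqrt(A) (f(A) = sqrt(2*A) = sqrt(2)*sqrt(A))
-f(j) = -sqrt(2)*sqrt(-38 - sqrt(2)/3)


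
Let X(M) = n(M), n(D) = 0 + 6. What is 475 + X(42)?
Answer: 481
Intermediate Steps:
n(D) = 6
X(M) = 6
475 + X(42) = 475 + 6 = 481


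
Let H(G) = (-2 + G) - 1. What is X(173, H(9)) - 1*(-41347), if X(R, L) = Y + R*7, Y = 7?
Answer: 42565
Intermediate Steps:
H(G) = -3 + G
X(R, L) = 7 + 7*R (X(R, L) = 7 + R*7 = 7 + 7*R)
X(173, H(9)) - 1*(-41347) = (7 + 7*173) - 1*(-41347) = (7 + 1211) + 41347 = 1218 + 41347 = 42565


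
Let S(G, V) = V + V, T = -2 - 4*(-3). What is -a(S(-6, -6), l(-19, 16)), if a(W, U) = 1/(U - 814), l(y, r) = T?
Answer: 1/804 ≈ 0.0012438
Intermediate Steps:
T = 10 (T = -2 + 12 = 10)
S(G, V) = 2*V
l(y, r) = 10
a(W, U) = 1/(-814 + U)
-a(S(-6, -6), l(-19, 16)) = -1/(-814 + 10) = -1/(-804) = -1*(-1/804) = 1/804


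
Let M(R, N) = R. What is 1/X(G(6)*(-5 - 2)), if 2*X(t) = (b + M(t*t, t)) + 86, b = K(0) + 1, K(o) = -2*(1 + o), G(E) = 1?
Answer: 1/67 ≈ 0.014925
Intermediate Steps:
K(o) = -2 - 2*o
b = -1 (b = (-2 - 2*0) + 1 = (-2 + 0) + 1 = -2 + 1 = -1)
X(t) = 85/2 + t**2/2 (X(t) = ((-1 + t*t) + 86)/2 = ((-1 + t**2) + 86)/2 = (85 + t**2)/2 = 85/2 + t**2/2)
1/X(G(6)*(-5 - 2)) = 1/(85/2 + (1*(-5 - 2))**2/2) = 1/(85/2 + (1*(-7))**2/2) = 1/(85/2 + (1/2)*(-7)**2) = 1/(85/2 + (1/2)*49) = 1/(85/2 + 49/2) = 1/67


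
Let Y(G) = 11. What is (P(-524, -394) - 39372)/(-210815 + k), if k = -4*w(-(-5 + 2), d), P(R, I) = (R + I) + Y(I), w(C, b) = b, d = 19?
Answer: 40279/210891 ≈ 0.19099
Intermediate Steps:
P(R, I) = 11 + I + R (P(R, I) = (R + I) + 11 = (I + R) + 11 = 11 + I + R)
k = -76 (k = -4*19 = -76)
(P(-524, -394) - 39372)/(-210815 + k) = ((11 - 394 - 524) - 39372)/(-210815 - 76) = (-907 - 39372)/(-210891) = -40279*(-1/210891) = 40279/210891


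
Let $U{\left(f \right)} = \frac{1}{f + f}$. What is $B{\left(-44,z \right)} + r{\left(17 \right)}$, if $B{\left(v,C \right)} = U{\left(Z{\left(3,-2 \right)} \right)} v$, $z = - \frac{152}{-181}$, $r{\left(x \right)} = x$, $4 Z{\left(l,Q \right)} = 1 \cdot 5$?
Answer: $- \frac{3}{5} \approx -0.6$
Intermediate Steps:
$Z{\left(l,Q \right)} = \frac{5}{4}$ ($Z{\left(l,Q \right)} = \frac{1 \cdot 5}{4} = \frac{1}{4} \cdot 5 = \frac{5}{4}$)
$z = \frac{152}{181}$ ($z = \left(-152\right) \left(- \frac{1}{181}\right) = \frac{152}{181} \approx 0.83978$)
$U{\left(f \right)} = \frac{1}{2 f}$
$B{\left(v,C \right)} = \frac{2 v}{5}$ ($B{\left(v,C \right)} = \frac{1}{2 \cdot \frac{5}{4}} v = \frac{1}{2} \cdot \frac{4}{5} v = \frac{2 v}{5}$)
$B{\left(-44,z \right)} + r{\left(17 \right)} = \frac{2}{5} \left(-44\right) + 17 = - \frac{88}{5} + 17 = - \frac{3}{5}$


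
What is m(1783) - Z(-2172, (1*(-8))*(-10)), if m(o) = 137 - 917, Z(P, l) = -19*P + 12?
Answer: -42060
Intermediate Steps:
Z(P, l) = 12 - 19*P
m(o) = -780
m(1783) - Z(-2172, (1*(-8))*(-10)) = -780 - (12 - 19*(-2172)) = -780 - (12 + 41268) = -780 - 1*41280 = -780 - 41280 = -42060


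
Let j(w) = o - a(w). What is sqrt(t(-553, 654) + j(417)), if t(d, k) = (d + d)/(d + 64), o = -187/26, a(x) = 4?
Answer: I*sqrt(1443585702)/12714 ≈ 2.9884*I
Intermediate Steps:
o = -187/26 (o = -187*1/26 = -187/26 ≈ -7.1923)
j(w) = -291/26 (j(w) = -187/26 - 1*4 = -187/26 - 4 = -291/26)
t(d, k) = 2*d/(64 + d) (t(d, k) = (2*d)/(64 + d) = 2*d/(64 + d))
sqrt(t(-553, 654) + j(417)) = sqrt(2*(-553)/(64 - 553) - 291/26) = sqrt(2*(-553)/(-489) - 291/26) = sqrt(2*(-553)*(-1/489) - 291/26) = sqrt(1106/489 - 291/26) = sqrt(-113543/12714) = I*sqrt(1443585702)/12714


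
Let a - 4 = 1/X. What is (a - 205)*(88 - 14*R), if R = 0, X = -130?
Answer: -1149764/65 ≈ -17689.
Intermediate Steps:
a = 519/130 (a = 4 + 1/(-130) = 4 - 1/130 = 519/130 ≈ 3.9923)
(a - 205)*(88 - 14*R) = (519/130 - 205)*(88 - 14*0) = -26131*(88 + 0)/130 = -26131/130*88 = -1149764/65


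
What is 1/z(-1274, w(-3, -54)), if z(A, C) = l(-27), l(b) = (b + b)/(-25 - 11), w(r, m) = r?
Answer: 2/3 ≈ 0.66667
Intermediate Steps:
l(b) = -b/18 (l(b) = (2*b)/(-36) = (2*b)*(-1/36) = -b/18)
z(A, C) = 3/2 (z(A, C) = -1/18*(-27) = 3/2)
1/z(-1274, w(-3, -54)) = 1/(3/2) = 2/3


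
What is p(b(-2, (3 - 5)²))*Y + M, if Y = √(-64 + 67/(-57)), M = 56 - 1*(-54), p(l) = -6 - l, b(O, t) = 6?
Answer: 110 - 4*I*√211755/19 ≈ 110.0 - 96.878*I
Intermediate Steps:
M = 110 (M = 56 + 54 = 110)
Y = I*√211755/57 (Y = √(-64 + 67*(-1/57)) = √(-64 - 67/57) = √(-3715/57) = I*√211755/57 ≈ 8.0731*I)
p(b(-2, (3 - 5)²))*Y + M = (-6 - 1*6)*(I*√211755/57) + 110 = (-6 - 6)*(I*√211755/57) + 110 = -4*I*√211755/19 + 110 = 110 - 4*I*√211755/19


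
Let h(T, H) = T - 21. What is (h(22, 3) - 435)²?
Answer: 188356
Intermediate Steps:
h(T, H) = -21 + T
(h(22, 3) - 435)² = ((-21 + 22) - 435)² = (1 - 435)² = (-434)² = 188356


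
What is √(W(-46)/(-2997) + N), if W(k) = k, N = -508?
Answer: 7*I*√1149590/333 ≈ 22.539*I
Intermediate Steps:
√(W(-46)/(-2997) + N) = √(-46/(-2997) - 508) = √(-46*(-1/2997) - 508) = √(46/2997 - 508) = √(-1522430/2997) = 7*I*√1149590/333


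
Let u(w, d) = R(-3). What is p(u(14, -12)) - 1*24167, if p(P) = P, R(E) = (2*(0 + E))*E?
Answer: -24149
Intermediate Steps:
R(E) = 2*E² (R(E) = (2*E)*E = 2*E²)
u(w, d) = 18 (u(w, d) = 2*(-3)² = 2*9 = 18)
p(u(14, -12)) - 1*24167 = 18 - 1*24167 = 18 - 24167 = -24149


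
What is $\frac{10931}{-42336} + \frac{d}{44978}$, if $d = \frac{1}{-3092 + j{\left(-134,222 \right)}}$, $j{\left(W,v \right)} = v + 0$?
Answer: $- \frac{50394589607}{195179332320} \approx -0.2582$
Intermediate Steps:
$j{\left(W,v \right)} = v$
$d = - \frac{1}{2870}$ ($d = \frac{1}{-3092 + 222} = \frac{1}{-2870} = - \frac{1}{2870} \approx -0.00034843$)
$\frac{10931}{-42336} + \frac{d}{44978} = \frac{10931}{-42336} - \frac{1}{2870 \cdot 44978} = 10931 \left(- \frac{1}{42336}\right) - \frac{1}{129086860} = - \frac{10931}{42336} - \frac{1}{129086860} = - \frac{50394589607}{195179332320}$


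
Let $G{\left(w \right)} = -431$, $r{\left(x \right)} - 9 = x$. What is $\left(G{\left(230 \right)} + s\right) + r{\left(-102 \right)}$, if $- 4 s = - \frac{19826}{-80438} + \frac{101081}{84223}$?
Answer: $- \frac{3552408488845}{6774729674} \approx -524.36$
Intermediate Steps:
$r{\left(x \right)} = 9 + x$
$s = - \frac{2450139669}{6774729674}$ ($s = - \frac{- \frac{19826}{-80438} + \frac{101081}{84223}}{4} = - \frac{\left(-19826\right) \left(- \frac{1}{80438}\right) + 101081 \cdot \frac{1}{84223}}{4} = - \frac{\frac{9913}{40219} + \frac{101081}{84223}}{4} = \left(- \frac{1}{4}\right) \frac{4900279338}{3387364837} = - \frac{2450139669}{6774729674} \approx -0.36166$)
$\left(G{\left(230 \right)} + s\right) + r{\left(-102 \right)} = \left(-431 - \frac{2450139669}{6774729674}\right) + \left(9 - 102\right) = - \frac{2922358629163}{6774729674} - 93 = - \frac{3552408488845}{6774729674}$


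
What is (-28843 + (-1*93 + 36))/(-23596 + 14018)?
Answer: 14450/4789 ≈ 3.0173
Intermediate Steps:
(-28843 + (-1*93 + 36))/(-23596 + 14018) = (-28843 + (-93 + 36))/(-9578) = (-28843 - 57)*(-1/9578) = -28900*(-1/9578) = 14450/4789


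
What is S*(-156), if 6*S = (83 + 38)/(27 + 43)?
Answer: -1573/35 ≈ -44.943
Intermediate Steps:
S = 121/420 (S = ((83 + 38)/(27 + 43))/6 = (121/70)/6 = (121*(1/70))/6 = (⅙)*(121/70) = 121/420 ≈ 0.28810)
S*(-156) = (121/420)*(-156) = -1573/35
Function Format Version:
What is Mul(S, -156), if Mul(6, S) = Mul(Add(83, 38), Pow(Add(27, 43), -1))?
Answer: Rational(-1573, 35) ≈ -44.943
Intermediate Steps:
S = Rational(121, 420) (S = Mul(Rational(1, 6), Mul(Add(83, 38), Pow(Add(27, 43), -1))) = Mul(Rational(1, 6), Mul(121, Pow(70, -1))) = Mul(Rational(1, 6), Mul(121, Rational(1, 70))) = Mul(Rational(1, 6), Rational(121, 70)) = Rational(121, 420) ≈ 0.28810)
Mul(S, -156) = Mul(Rational(121, 420), -156) = Rational(-1573, 35)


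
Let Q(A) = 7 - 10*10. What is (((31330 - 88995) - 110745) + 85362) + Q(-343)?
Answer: -83141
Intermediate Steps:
Q(A) = -93 (Q(A) = 7 - 100 = -93)
(((31330 - 88995) - 110745) + 85362) + Q(-343) = (((31330 - 88995) - 110745) + 85362) - 93 = ((-57665 - 110745) + 85362) - 93 = (-168410 + 85362) - 93 = -83048 - 93 = -83141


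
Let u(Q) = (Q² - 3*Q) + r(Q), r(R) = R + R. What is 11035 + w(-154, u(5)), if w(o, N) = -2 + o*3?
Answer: 10571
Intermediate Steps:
r(R) = 2*R
u(Q) = Q² - Q (u(Q) = (Q² - 3*Q) + 2*Q = Q² - Q)
w(o, N) = -2 + 3*o
11035 + w(-154, u(5)) = 11035 + (-2 + 3*(-154)) = 11035 + (-2 - 462) = 11035 - 464 = 10571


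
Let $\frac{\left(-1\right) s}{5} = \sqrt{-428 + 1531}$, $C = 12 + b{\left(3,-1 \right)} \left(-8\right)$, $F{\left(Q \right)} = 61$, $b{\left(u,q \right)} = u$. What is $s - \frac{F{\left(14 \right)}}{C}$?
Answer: $\frac{61}{12} - 5 \sqrt{1103} \approx -160.97$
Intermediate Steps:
$C = -12$ ($C = 12 + 3 \left(-8\right) = 12 - 24 = -12$)
$s = - 5 \sqrt{1103}$ ($s = - 5 \sqrt{-428 + 1531} = - 5 \sqrt{1103} \approx -166.06$)
$s - \frac{F{\left(14 \right)}}{C} = - 5 \sqrt{1103} - \frac{61}{-12} = - 5 \sqrt{1103} - 61 \left(- \frac{1}{12}\right) = - 5 \sqrt{1103} - - \frac{61}{12} = - 5 \sqrt{1103} + \frac{61}{12} = \frac{61}{12} - 5 \sqrt{1103}$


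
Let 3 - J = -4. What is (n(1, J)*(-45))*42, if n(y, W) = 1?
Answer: -1890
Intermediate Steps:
J = 7 (J = 3 - 1*(-4) = 3 + 4 = 7)
(n(1, J)*(-45))*42 = (1*(-45))*42 = -45*42 = -1890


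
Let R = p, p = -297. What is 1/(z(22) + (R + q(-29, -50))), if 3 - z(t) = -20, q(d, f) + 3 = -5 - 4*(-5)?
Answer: -1/262 ≈ -0.0038168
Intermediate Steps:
q(d, f) = 12 (q(d, f) = -3 + (-5 - 4*(-5)) = -3 + (-5 + 20) = -3 + 15 = 12)
z(t) = 23 (z(t) = 3 - 1*(-20) = 3 + 20 = 23)
R = -297
1/(z(22) + (R + q(-29, -50))) = 1/(23 + (-297 + 12)) = 1/(23 - 285) = 1/(-262) = -1/262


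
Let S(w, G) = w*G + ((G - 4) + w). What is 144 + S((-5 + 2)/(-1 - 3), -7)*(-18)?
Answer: 423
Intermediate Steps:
S(w, G) = -4 + G + w + G*w (S(w, G) = G*w + ((-4 + G) + w) = G*w + (-4 + G + w) = -4 + G + w + G*w)
144 + S((-5 + 2)/(-1 - 3), -7)*(-18) = 144 + (-4 - 7 + (-5 + 2)/(-1 - 3) - 7*(-5 + 2)/(-1 - 3))*(-18) = 144 + (-4 - 7 - 3/(-4) - (-21)/(-4))*(-18) = 144 + (-4 - 7 - 3*(-1/4) - (-21)*(-1)/4)*(-18) = 144 + (-4 - 7 + 3/4 - 7*3/4)*(-18) = 144 + (-4 - 7 + 3/4 - 21/4)*(-18) = 144 - 31/2*(-18) = 144 + 279 = 423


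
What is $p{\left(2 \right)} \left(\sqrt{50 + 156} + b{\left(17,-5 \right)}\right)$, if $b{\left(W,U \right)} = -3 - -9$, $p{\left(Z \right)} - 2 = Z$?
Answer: $24 + 4 \sqrt{206} \approx 81.411$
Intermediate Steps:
$p{\left(Z \right)} = 2 + Z$
$b{\left(W,U \right)} = 6$ ($b{\left(W,U \right)} = -3 + 9 = 6$)
$p{\left(2 \right)} \left(\sqrt{50 + 156} + b{\left(17,-5 \right)}\right) = \left(2 + 2\right) \left(\sqrt{50 + 156} + 6\right) = 4 \left(\sqrt{206} + 6\right) = 4 \left(6 + \sqrt{206}\right) = 24 + 4 \sqrt{206}$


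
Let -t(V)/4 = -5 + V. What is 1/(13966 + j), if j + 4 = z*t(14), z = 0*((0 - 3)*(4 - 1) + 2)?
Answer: 1/13962 ≈ 7.1623e-5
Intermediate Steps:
t(V) = 20 - 4*V (t(V) = -4*(-5 + V) = 20 - 4*V)
z = 0 (z = 0*(-3*3 + 2) = 0*(-9 + 2) = 0*(-7) = 0)
j = -4 (j = -4 + 0*(20 - 4*14) = -4 + 0*(20 - 56) = -4 + 0*(-36) = -4 + 0 = -4)
1/(13966 + j) = 1/(13966 - 4) = 1/13962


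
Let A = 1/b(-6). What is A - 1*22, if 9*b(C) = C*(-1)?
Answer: -41/2 ≈ -20.500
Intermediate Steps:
b(C) = -C/9 (b(C) = (C*(-1))/9 = (-C)/9 = -C/9)
A = 3/2 (A = 1/(-1/9*(-6)) = 1/(2/3) = 3/2 ≈ 1.5000)
A - 1*22 = 3/2 - 1*22 = 3/2 - 22 = -41/2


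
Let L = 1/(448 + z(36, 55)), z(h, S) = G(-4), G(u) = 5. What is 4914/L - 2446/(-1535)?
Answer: 3416976916/1535 ≈ 2.2260e+6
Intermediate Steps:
z(h, S) = 5
L = 1/453 (L = 1/(448 + 5) = 1/453 ≈ 0.0022075)
4914/L - 2446/(-1535) = 4914/(1/453) - 2446/(-1535) = 4914*453 - 2446*(-1/1535) = 2226042 + 2446/1535 = 3416976916/1535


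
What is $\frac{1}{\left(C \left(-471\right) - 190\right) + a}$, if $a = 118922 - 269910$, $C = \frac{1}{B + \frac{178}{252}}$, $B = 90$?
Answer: $- \frac{11429}{1727872708} \approx -6.6145 \cdot 10^{-6}$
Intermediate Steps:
$C = \frac{126}{11429}$ ($C = \frac{1}{90 + \frac{178}{252}} = \frac{1}{90 + 178 \cdot \frac{1}{252}} = \frac{1}{90 + \frac{89}{126}} = \frac{1}{\frac{11429}{126}} = \frac{126}{11429} \approx 0.011025$)
$a = -150988$
$\frac{1}{\left(C \left(-471\right) - 190\right) + a} = \frac{1}{\left(\frac{126}{11429} \left(-471\right) - 190\right) - 150988} = \frac{1}{\left(- \frac{59346}{11429} - 190\right) - 150988} = \frac{1}{- \frac{2230856}{11429} - 150988} = \frac{1}{- \frac{1727872708}{11429}} = - \frac{11429}{1727872708}$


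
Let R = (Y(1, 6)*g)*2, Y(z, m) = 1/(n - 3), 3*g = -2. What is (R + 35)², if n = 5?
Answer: 10609/9 ≈ 1178.8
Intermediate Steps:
g = -⅔ (g = (⅓)*(-2) = -⅔ ≈ -0.66667)
Y(z, m) = ½ (Y(z, m) = 1/(5 - 3) = 1/2 = ½)
R = -⅔ (R = ((½)*(-⅔))*2 = -⅓*2 = -⅔ ≈ -0.66667)
(R + 35)² = (-⅔ + 35)² = (103/3)² = 10609/9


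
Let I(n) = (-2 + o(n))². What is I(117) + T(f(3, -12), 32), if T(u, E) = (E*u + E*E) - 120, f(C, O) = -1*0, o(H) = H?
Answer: 14129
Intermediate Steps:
f(C, O) = 0
I(n) = (-2 + n)²
T(u, E) = -120 + E² + E*u (T(u, E) = (E*u + E²) - 120 = (E² + E*u) - 120 = -120 + E² + E*u)
I(117) + T(f(3, -12), 32) = (-2 + 117)² + (-120 + 32² + 32*0) = 115² + (-120 + 1024 + 0) = 13225 + 904 = 14129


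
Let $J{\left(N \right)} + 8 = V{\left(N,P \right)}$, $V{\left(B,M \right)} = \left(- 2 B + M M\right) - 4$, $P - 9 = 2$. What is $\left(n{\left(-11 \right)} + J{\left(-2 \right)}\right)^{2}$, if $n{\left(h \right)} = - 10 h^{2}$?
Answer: $1203409$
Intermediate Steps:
$P = 11$ ($P = 9 + 2 = 11$)
$V{\left(B,M \right)} = -4 + M^{2} - 2 B$ ($V{\left(B,M \right)} = \left(- 2 B + M^{2}\right) - 4 = \left(M^{2} - 2 B\right) - 4 = -4 + M^{2} - 2 B$)
$J{\left(N \right)} = 109 - 2 N$ ($J{\left(N \right)} = -8 - \left(4 - 121 + 2 N\right) = -8 - \left(-117 + 2 N\right) = 109 - 2 N$)
$\left(n{\left(-11 \right)} + J{\left(-2 \right)}\right)^{2} = \left(- 10 \left(-11\right)^{2} + \left(109 - -4\right)\right)^{2} = \left(\left(-10\right) 121 + \left(109 + 4\right)\right)^{2} = \left(-1210 + 113\right)^{2} = \left(-1097\right)^{2} = 1203409$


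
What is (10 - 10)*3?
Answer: 0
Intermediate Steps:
(10 - 10)*3 = 0*3 = 0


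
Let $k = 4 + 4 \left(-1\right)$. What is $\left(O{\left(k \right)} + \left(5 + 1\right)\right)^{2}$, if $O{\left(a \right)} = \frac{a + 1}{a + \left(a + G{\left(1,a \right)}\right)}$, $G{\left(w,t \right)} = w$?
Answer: $49$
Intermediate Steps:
$k = 0$ ($k = 4 - 4 = 0$)
$O{\left(a \right)} = \frac{1 + a}{1 + 2 a}$ ($O{\left(a \right)} = \frac{a + 1}{a + \left(a + 1\right)} = \frac{1 + a}{a + \left(1 + a\right)} = \frac{1 + a}{1 + 2 a}$)
$\left(O{\left(k \right)} + \left(5 + 1\right)\right)^{2} = \left(\frac{1 + 0}{1 + 2 \cdot 0} + \left(5 + 1\right)\right)^{2} = \left(\frac{1}{1 + 0} \cdot 1 + 6\right)^{2} = \left(1^{-1} \cdot 1 + 6\right)^{2} = \left(1 \cdot 1 + 6\right)^{2} = \left(1 + 6\right)^{2} = 7^{2} = 49$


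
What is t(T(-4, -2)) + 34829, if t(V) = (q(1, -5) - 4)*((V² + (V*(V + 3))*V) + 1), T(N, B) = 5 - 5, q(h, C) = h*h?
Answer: 34826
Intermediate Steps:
q(h, C) = h²
T(N, B) = 0
t(V) = -3 - 3*V² - 3*V²*(3 + V) (t(V) = (1² - 4)*((V² + (V*(V + 3))*V) + 1) = (1 - 4)*((V² + (V*(3 + V))*V) + 1) = -3*((V² + V²*(3 + V)) + 1) = -3*(1 + V² + V²*(3 + V)) = -3 - 3*V² - 3*V²*(3 + V))
t(T(-4, -2)) + 34829 = (-3 - 12*0² - 3*0³) + 34829 = (-3 - 12*0 - 3*0) + 34829 = (-3 + 0 + 0) + 34829 = -3 + 34829 = 34826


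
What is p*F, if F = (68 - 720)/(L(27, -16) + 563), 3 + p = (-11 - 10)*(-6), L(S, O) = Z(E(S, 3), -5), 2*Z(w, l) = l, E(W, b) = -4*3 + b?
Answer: -160392/1121 ≈ -143.08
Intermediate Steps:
E(W, b) = -12 + b
Z(w, l) = l/2
L(S, O) = -5/2 (L(S, O) = (½)*(-5) = -5/2)
p = 123 (p = -3 + (-11 - 10)*(-6) = -3 - 21*(-6) = -3 + 126 = 123)
F = -1304/1121 (F = (68 - 720)/(-5/2 + 563) = -652/1121/2 = -652*2/1121 = -1304/1121 ≈ -1.1632)
p*F = 123*(-1304/1121) = -160392/1121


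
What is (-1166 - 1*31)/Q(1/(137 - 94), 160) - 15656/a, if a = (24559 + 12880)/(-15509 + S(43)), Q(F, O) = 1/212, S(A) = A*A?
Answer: -9286809436/37439 ≈ -2.4805e+5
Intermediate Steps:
S(A) = A²
Q(F, O) = 1/212
a = -37439/13660 (a = (24559 + 12880)/(-15509 + 43²) = 37439/(-15509 + 1849) = 37439/(-13660) = 37439*(-1/13660) = -37439/13660 ≈ -2.7408)
(-1166 - 1*31)/Q(1/(137 - 94), 160) - 15656/a = (-1166 - 1*31)/(1/212) - 15656/(-37439/13660) = (-1166 - 31)*212 - 15656*(-13660/37439) = -1197*212 + 213860960/37439 = -253764 + 213860960/37439 = -9286809436/37439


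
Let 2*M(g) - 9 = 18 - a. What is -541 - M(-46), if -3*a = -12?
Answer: -1105/2 ≈ -552.50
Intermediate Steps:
a = 4 (a = -⅓*(-12) = 4)
M(g) = 23/2 (M(g) = 9/2 + (18 - 1*4)/2 = 9/2 + (18 - 4)/2 = 9/2 + (½)*14 = 9/2 + 7 = 23/2)
-541 - M(-46) = -541 - 1*23/2 = -541 - 23/2 = -1105/2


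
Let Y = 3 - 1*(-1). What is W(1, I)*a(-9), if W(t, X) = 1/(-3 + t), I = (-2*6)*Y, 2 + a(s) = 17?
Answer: -15/2 ≈ -7.5000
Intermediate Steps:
Y = 4 (Y = 3 + 1 = 4)
a(s) = 15 (a(s) = -2 + 17 = 15)
I = -48 (I = -2*6*4 = -12*4 = -48)
W(1, I)*a(-9) = 15/(-3 + 1) = 15/(-2) = -½*15 = -15/2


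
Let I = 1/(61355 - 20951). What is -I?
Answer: -1/40404 ≈ -2.4750e-5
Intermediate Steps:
I = 1/40404 ≈ 2.4750e-5
-I = -1*1/40404 = -1/40404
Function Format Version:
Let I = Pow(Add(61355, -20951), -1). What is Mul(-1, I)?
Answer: Rational(-1, 40404) ≈ -2.4750e-5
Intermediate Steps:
I = Rational(1, 40404) (I = Pow(40404, -1) = Rational(1, 40404) ≈ 2.4750e-5)
Mul(-1, I) = Mul(-1, Rational(1, 40404)) = Rational(-1, 40404)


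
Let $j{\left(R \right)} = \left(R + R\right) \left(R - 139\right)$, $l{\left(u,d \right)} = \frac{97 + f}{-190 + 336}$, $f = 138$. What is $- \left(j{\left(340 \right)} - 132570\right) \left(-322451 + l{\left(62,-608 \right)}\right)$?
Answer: $\frac{96744490605}{73} \approx 1.3253 \cdot 10^{9}$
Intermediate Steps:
$l{\left(u,d \right)} = \frac{235}{146}$ ($l{\left(u,d \right)} = \frac{97 + 138}{-190 + 336} = \frac{235}{146}$)
$j{\left(R \right)} = 2 R \left(-139 + R\right)$
$- \left(j{\left(340 \right)} - 132570\right) \left(-322451 + l{\left(62,-608 \right)}\right) = - \left(2 \cdot 340 \left(-139 + 340\right) - 132570\right) \left(-322451 + \frac{235}{146}\right) = - \frac{\left(2 \cdot 340 \cdot 201 - 132570\right) \left(-47077611\right)}{146} = - \frac{\left(136680 - 132570\right) \left(-47077611\right)}{146} = - \frac{4110 \left(-47077611\right)}{146} = \left(-1\right) \left(- \frac{96744490605}{73}\right) = \frac{96744490605}{73}$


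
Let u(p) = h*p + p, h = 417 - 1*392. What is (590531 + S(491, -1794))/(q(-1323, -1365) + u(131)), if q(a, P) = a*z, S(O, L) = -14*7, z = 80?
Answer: -590433/102434 ≈ -5.7640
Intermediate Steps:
h = 25 (h = 417 - 392 = 25)
S(O, L) = -98
q(a, P) = 80*a (q(a, P) = a*80 = 80*a)
u(p) = 26*p (u(p) = 25*p + p = 26*p)
(590531 + S(491, -1794))/(q(-1323, -1365) + u(131)) = (590531 - 98)/(80*(-1323) + 26*131) = 590433/(-105840 + 3406) = 590433/(-102434) = 590433*(-1/102434) = -590433/102434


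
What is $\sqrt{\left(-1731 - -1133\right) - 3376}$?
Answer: $i \sqrt{3974} \approx 63.04 i$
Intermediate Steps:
$\sqrt{\left(-1731 - -1133\right) - 3376} = \sqrt{\left(-1731 + 1133\right) - 3376} = \sqrt{-598 - 3376} = \sqrt{-3974} = i \sqrt{3974}$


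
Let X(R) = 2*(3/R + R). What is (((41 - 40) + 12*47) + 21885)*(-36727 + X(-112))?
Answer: -23227432275/28 ≈ -8.2955e+8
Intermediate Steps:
X(R) = 2*R + 6/R (X(R) = 2*(R + 3/R) = 2*R + 6/R)
(((41 - 40) + 12*47) + 21885)*(-36727 + X(-112)) = (((41 - 40) + 12*47) + 21885)*(-36727 + (2*(-112) + 6/(-112))) = ((1 + 564) + 21885)*(-36727 + (-224 + 6*(-1/112))) = (565 + 21885)*(-36727 + (-224 - 3/56)) = 22450*(-36727 - 12547/56) = 22450*(-2069259/56) = -23227432275/28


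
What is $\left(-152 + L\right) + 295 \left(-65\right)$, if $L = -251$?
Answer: $-19578$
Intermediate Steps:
$\left(-152 + L\right) + 295 \left(-65\right) = \left(-152 - 251\right) + 295 \left(-65\right) = -403 - 19175 = -19578$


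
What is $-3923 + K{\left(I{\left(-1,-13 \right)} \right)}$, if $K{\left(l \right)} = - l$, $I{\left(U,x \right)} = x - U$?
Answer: $-3911$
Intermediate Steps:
$-3923 + K{\left(I{\left(-1,-13 \right)} \right)} = -3923 - \left(-13 - -1\right) = -3923 - \left(-13 + 1\right) = -3923 - -12 = -3923 + 12 = -3911$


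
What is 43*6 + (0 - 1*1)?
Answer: 257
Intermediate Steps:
43*6 + (0 - 1*1) = 258 + (0 - 1) = 258 - 1 = 257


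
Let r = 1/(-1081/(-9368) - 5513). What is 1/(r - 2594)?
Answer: -51644703/133966368950 ≈ -0.00038551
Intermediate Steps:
r = -9368/51644703 (r = 1/(-1081*(-1/9368) - 5513) = 1/(1081/9368 - 5513) = 1/(-51644703/9368) = -9368/51644703 ≈ -0.00018139)
1/(r - 2594) = 1/(-9368/51644703 - 2594) = 1/(-133966368950/51644703) = -51644703/133966368950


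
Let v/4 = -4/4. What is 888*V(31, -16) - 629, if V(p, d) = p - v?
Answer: 30451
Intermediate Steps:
v = -4 (v = 4*(-4/4) = 4*(-4*¼) = 4*(-1) = -4)
V(p, d) = 4 + p (V(p, d) = p - 1*(-4) = p + 4 = 4 + p)
888*V(31, -16) - 629 = 888*(4 + 31) - 629 = 888*35 - 629 = 31080 - 629 = 30451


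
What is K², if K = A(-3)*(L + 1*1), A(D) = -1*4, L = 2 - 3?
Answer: 0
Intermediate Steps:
L = -1
A(D) = -4
K = 0 (K = -4*(-1 + 1*1) = -4*(-1 + 1) = -4*0 = 0)
K² = 0² = 0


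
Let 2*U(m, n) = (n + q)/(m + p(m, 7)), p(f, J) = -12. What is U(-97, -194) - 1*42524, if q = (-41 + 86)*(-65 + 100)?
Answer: -9271613/218 ≈ -42530.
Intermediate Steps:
q = 1575 (q = 45*35 = 1575)
U(m, n) = (1575 + n)/(2*(-12 + m)) (U(m, n) = ((n + 1575)/(m - 12))/2 = ((1575 + n)/(-12 + m))/2 = (1575 + n)/(2*(-12 + m)))
U(-97, -194) - 1*42524 = (1575 - 194)/(2*(-12 - 97)) - 1*42524 = (1/2)*1381/(-109) - 42524 = (1/2)*(-1/109)*1381 - 42524 = -1381/218 - 42524 = -9271613/218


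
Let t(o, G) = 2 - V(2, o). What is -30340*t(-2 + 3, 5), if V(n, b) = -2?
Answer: -121360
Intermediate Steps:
t(o, G) = 4 (t(o, G) = 2 - 1*(-2) = 2 + 2 = 4)
-30340*t(-2 + 3, 5) = -30340*4 = -121360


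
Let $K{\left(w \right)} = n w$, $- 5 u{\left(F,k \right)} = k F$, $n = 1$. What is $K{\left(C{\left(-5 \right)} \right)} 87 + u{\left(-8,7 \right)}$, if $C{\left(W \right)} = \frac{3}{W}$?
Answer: $-41$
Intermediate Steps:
$u{\left(F,k \right)} = - \frac{F k}{5}$ ($u{\left(F,k \right)} = - \frac{k F}{5} = - \frac{F k}{5}$)
$K{\left(w \right)} = w$ ($K{\left(w \right)} = 1 w = w$)
$K{\left(C{\left(-5 \right)} \right)} 87 + u{\left(-8,7 \right)} = \frac{3}{-5} \cdot 87 - \left(- \frac{8}{5}\right) 7 = 3 \left(- \frac{1}{5}\right) 87 + \frac{56}{5} = \left(- \frac{3}{5}\right) 87 + \frac{56}{5} = - \frac{261}{5} + \frac{56}{5} = -41$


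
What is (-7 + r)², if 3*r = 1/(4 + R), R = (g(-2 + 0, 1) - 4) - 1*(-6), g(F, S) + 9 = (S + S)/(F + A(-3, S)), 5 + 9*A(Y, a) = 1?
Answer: 797449/15876 ≈ 50.230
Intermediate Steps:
A(Y, a) = -4/9 (A(Y, a) = -5/9 + (⅑)*1 = -5/9 + ⅑ = -4/9)
g(F, S) = -9 + 2*S/(-4/9 + F) (g(F, S) = -9 + (S + S)/(F - 4/9) = -9 + (2*S)/(-4/9 + F) = -9 + 2*S/(-4/9 + F))
R = -86/11 (R = (9*(4 - 9*(-2 + 0) + 2*1)/(-4 + 9*(-2 + 0)) - 4) - 1*(-6) = (9*(4 - 9*(-2) + 2)/(-4 + 9*(-2)) - 4) + 6 = (9*(4 + 18 + 2)/(-4 - 18) - 4) + 6 = (9*24/(-22) - 4) + 6 = (9*(-1/22)*24 - 4) + 6 = (-108/11 - 4) + 6 = -152/11 + 6 = -86/11 ≈ -7.8182)
r = -11/126 (r = 1/(3*(4 - 86/11)) = 1/(3*(-42/11)) = (⅓)*(-11/42) = -11/126 ≈ -0.087302)
(-7 + r)² = (-7 - 11/126)² = (-893/126)² = 797449/15876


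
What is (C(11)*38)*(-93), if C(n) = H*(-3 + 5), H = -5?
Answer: 35340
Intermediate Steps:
C(n) = -10 (C(n) = -5*(-3 + 5) = -5*2 = -10)
(C(11)*38)*(-93) = -10*38*(-93) = -380*(-93) = 35340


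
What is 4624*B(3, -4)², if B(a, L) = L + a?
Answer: 4624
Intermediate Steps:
4624*B(3, -4)² = 4624*(-4 + 3)² = 4624*(-1)² = 4624*1 = 4624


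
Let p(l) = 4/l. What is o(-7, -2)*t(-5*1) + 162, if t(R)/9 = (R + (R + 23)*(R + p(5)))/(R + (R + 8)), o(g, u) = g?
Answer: -23769/10 ≈ -2376.9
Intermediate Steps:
t(R) = 9*(R + (23 + R)*(⅘ + R))/(8 + 2*R) (t(R) = 9*((R + (R + 23)*(R + 4/5))/(R + (R + 8))) = 9*((R + (23 + R)*(R + 4*(⅕)))/(R + (8 + R))) = 9*((R + (23 + R)*(R + ⅘))/(8 + 2*R)) = 9*((R + (23 + R)*(⅘ + R))/(8 + 2*R)) = 9*(R + (23 + R)*(⅘ + R))/(8 + 2*R))
o(-7, -2)*t(-5*1) + 162 = -63*(92 + 5*(-5*1)² + 124*(-5*1))/(10*(4 - 5*1)) + 162 = -63*(92 + 5*(-5)² + 124*(-5))/(10*(4 - 5)) + 162 = -63*(92 + 5*25 - 620)/(10*(-1)) + 162 = -63*(-1)*(92 + 125 - 620)/10 + 162 = -63*(-1)*(-403)/10 + 162 = -7*3627/10 + 162 = -25389/10 + 162 = -23769/10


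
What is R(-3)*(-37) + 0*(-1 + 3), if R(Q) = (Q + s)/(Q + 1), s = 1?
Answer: -37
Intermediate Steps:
R(Q) = 1 (R(Q) = (Q + 1)/(Q + 1) = (1 + Q)/(1 + Q) = 1)
R(-3)*(-37) + 0*(-1 + 3) = 1*(-37) + 0*(-1 + 3) = -37 + 0*2 = -37 + 0 = -37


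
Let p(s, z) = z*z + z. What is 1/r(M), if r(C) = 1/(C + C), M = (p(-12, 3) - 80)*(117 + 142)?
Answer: -35224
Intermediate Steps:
p(s, z) = z + z² (p(s, z) = z² + z = z + z²)
M = -17612 (M = (3*(1 + 3) - 80)*(117 + 142) = (3*4 - 80)*259 = (12 - 80)*259 = -68*259 = -17612)
r(C) = 1/(2*C)
1/r(M) = 1/((½)/(-17612)) = 1/((½)*(-1/17612)) = 1/(-1/35224) = -35224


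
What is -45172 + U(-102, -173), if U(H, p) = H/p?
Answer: -7814654/173 ≈ -45171.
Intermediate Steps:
-45172 + U(-102, -173) = -45172 - 102/(-173) = -45172 - 102*(-1/173) = -45172 + 102/173 = -7814654/173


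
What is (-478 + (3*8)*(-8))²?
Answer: 448900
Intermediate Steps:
(-478 + (3*8)*(-8))² = (-478 + 24*(-8))² = (-478 - 192)² = (-670)² = 448900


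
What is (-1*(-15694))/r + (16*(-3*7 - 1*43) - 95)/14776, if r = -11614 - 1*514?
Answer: -15341611/11200208 ≈ -1.3698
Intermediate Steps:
r = -12128 (r = -11614 - 514 = -12128)
(-1*(-15694))/r + (16*(-3*7 - 1*43) - 95)/14776 = -1*(-15694)/(-12128) + (16*(-3*7 - 1*43) - 95)/14776 = 15694*(-1/12128) + (16*(-21 - 43) - 95)*(1/14776) = -7847/6064 + (16*(-64) - 95)*(1/14776) = -7847/6064 + (-1024 - 95)*(1/14776) = -7847/6064 - 1119*1/14776 = -7847/6064 - 1119/14776 = -15341611/11200208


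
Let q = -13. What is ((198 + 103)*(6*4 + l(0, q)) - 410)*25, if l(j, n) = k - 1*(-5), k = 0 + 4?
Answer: 238075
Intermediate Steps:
k = 4
l(j, n) = 9 (l(j, n) = 4 - 1*(-5) = 4 + 5 = 9)
((198 + 103)*(6*4 + l(0, q)) - 410)*25 = ((198 + 103)*(6*4 + 9) - 410)*25 = (301*(24 + 9) - 410)*25 = (301*33 - 410)*25 = (9933 - 410)*25 = 9523*25 = 238075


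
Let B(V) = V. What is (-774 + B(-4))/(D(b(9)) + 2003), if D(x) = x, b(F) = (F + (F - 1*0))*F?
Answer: -778/2165 ≈ -0.35935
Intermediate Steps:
b(F) = 2*F**2 (b(F) = (F + (F + 0))*F = (F + F)*F = (2*F)*F = 2*F**2)
(-774 + B(-4))/(D(b(9)) + 2003) = (-774 - 4)/(2*9**2 + 2003) = -778/(2*81 + 2003) = -778/(162 + 2003) = -778/2165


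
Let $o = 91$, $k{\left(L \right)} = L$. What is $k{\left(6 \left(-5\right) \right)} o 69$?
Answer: $-188370$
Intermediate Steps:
$k{\left(6 \left(-5\right) \right)} o 69 = 6 \left(-5\right) 91 \cdot 69 = \left(-30\right) 91 \cdot 69 = \left(-2730\right) 69 = -188370$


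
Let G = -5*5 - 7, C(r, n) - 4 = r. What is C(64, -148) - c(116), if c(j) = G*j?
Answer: 3780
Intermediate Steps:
C(r, n) = 4 + r
G = -32 (G = -25 - 7 = -32)
c(j) = -32*j
C(64, -148) - c(116) = (4 + 64) - (-32)*116 = 68 - 1*(-3712) = 68 + 3712 = 3780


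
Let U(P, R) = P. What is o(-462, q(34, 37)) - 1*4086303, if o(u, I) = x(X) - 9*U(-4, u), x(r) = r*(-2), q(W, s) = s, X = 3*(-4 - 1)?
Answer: -4086237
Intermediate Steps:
X = -15 (X = 3*(-5) = -15)
x(r) = -2*r
o(u, I) = 66 (o(u, I) = -2*(-15) - 9*(-4) = 30 + 36 = 66)
o(-462, q(34, 37)) - 1*4086303 = 66 - 1*4086303 = 66 - 4086303 = -4086237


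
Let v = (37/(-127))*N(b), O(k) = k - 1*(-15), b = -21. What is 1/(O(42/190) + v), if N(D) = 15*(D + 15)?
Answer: 12065/499992 ≈ 0.024130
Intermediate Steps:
N(D) = 225 + 15*D (N(D) = 15*(15 + D) = 225 + 15*D)
O(k) = 15 + k (O(k) = k + 15 = 15 + k)
v = 3330/127 (v = (37/(-127))*(225 + 15*(-21)) = (37*(-1/127))*(225 - 315) = -37/127*(-90) = 3330/127 ≈ 26.220)
1/(O(42/190) + v) = 1/((15 + 42/190) + 3330/127) = 1/((15 + 42*(1/190)) + 3330/127) = 1/((15 + 21/95) + 3330/127) = 1/(1446/95 + 3330/127) = 1/(499992/12065) = 12065/499992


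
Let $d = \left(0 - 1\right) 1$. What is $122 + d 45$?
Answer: $77$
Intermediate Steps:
$d = -1$ ($d = \left(-1\right) 1 = -1$)
$122 + d 45 = 122 - 45 = 77$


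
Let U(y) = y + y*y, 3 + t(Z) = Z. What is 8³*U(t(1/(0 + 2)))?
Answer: 1920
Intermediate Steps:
t(Z) = -3 + Z
U(y) = y + y²
8³*U(t(1/(0 + 2))) = 8³*((-3 + 1/(0 + 2))*(1 + (-3 + 1/(0 + 2)))) = 512*((-3 + 1/2)*(1 + (-3 + 1/2))) = 512*((-3 + ½)*(1 + (-3 + ½))) = 512*(-5*(1 - 5/2)/2) = 512*(-5/2*(-3/2)) = 512*(15/4) = 1920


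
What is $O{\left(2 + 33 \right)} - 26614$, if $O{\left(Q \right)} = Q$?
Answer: $-26579$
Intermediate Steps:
$O{\left(2 + 33 \right)} - 26614 = \left(2 + 33\right) - 26614 = 35 - 26614 = -26579$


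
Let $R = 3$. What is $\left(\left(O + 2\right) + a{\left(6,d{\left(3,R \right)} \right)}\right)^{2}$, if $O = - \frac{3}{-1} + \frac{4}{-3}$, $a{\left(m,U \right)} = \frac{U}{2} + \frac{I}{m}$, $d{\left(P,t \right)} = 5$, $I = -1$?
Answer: $36$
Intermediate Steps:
$a{\left(m,U \right)} = \frac{U}{2} - \frac{1}{m}$
$O = \frac{5}{3}$ ($O = \left(-3\right) \left(-1\right) + 4 \left(- \frac{1}{3}\right) = 3 - \frac{4}{3} = \frac{5}{3} \approx 1.6667$)
$\left(\left(O + 2\right) + a{\left(6,d{\left(3,R \right)} \right)}\right)^{2} = \left(\left(\frac{5}{3} + 2\right) + \left(\frac{1}{2} \cdot 5 - \frac{1}{6}\right)\right)^{2} = \left(\frac{11}{3} + \left(\frac{5}{2} - \frac{1}{6}\right)\right)^{2} = \left(\frac{11}{3} + \frac{7}{3}\right)^{2} = 6^{2} = 36$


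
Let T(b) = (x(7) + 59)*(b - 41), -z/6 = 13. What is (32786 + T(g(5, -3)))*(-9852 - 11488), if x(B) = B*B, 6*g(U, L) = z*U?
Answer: -455352920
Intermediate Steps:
z = -78 (z = -6*13 = -78)
g(U, L) = -13*U (g(U, L) = (-78*U)/6 = -13*U)
x(B) = B²
T(b) = -4428 + 108*b (T(b) = (7² + 59)*(b - 41) = (49 + 59)*(-41 + b) = 108*(-41 + b) = -4428 + 108*b)
(32786 + T(g(5, -3)))*(-9852 - 11488) = (32786 + (-4428 + 108*(-13*5)))*(-9852 - 11488) = (32786 + (-4428 + 108*(-65)))*(-21340) = (32786 + (-4428 - 7020))*(-21340) = (32786 - 11448)*(-21340) = 21338*(-21340) = -455352920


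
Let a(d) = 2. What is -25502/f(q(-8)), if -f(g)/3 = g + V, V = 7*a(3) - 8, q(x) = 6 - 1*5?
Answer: 25502/21 ≈ 1214.4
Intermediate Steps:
q(x) = 1 (q(x) = 6 - 5 = 1)
V = 6 (V = 7*2 - 8 = 14 - 8 = 6)
f(g) = -18 - 3*g (f(g) = -3*(g + 6) = -3*(6 + g) = -18 - 3*g)
-25502/f(q(-8)) = -25502/(-18 - 3*1) = -25502/(-18 - 3) = -25502/(-21) = -25502*(-1/21) = 25502/21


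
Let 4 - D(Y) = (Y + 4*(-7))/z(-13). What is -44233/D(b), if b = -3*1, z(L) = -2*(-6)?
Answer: -530796/79 ≈ -6718.9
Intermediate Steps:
z(L) = 12
b = -3
D(Y) = 19/3 - Y/12 (D(Y) = 4 - (Y + 4*(-7))/12 = 4 - (Y - 28)/12 = 4 - (-28 + Y)/12 = 4 - (-7/3 + Y/12) = 4 + (7/3 - Y/12) = 19/3 - Y/12)
-44233/D(b) = -44233/(19/3 - 1/12*(-3)) = -44233/(19/3 + ¼) = -44233/79/12 = -44233*12/79 = -530796/79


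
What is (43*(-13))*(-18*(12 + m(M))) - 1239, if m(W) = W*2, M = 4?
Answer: 200001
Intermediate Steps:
m(W) = 2*W
(43*(-13))*(-18*(12 + m(M))) - 1239 = (43*(-13))*(-18*(12 + 2*4)) - 1239 = -(-10062)*(12 + 8) - 1239 = -(-10062)*20 - 1239 = -559*(-360) - 1239 = 201240 - 1239 = 200001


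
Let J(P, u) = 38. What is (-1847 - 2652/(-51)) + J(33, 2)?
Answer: -1757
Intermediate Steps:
(-1847 - 2652/(-51)) + J(33, 2) = (-1847 - 2652/(-51)) + 38 = (-1847 - 2652*(-1/51)) + 38 = (-1847 + 52) + 38 = -1795 + 38 = -1757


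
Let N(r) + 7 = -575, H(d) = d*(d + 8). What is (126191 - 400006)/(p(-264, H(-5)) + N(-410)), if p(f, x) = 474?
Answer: 273815/108 ≈ 2535.3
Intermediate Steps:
H(d) = d*(8 + d)
N(r) = -582 (N(r) = -7 - 575 = -582)
(126191 - 400006)/(p(-264, H(-5)) + N(-410)) = (126191 - 400006)/(474 - 582) = -273815/(-108) = -273815*(-1/108) = 273815/108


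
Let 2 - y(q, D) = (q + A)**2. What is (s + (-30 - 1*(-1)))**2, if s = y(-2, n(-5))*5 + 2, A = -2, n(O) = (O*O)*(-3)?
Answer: 9409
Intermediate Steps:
n(O) = -3*O**2 (n(O) = O**2*(-3) = -3*O**2)
y(q, D) = 2 - (-2 + q)**2 (y(q, D) = 2 - (q - 2)**2 = 2 - (-2 + q)**2)
s = -68 (s = (2 - (-2 - 2)**2)*5 + 2 = (2 - 1*(-4)**2)*5 + 2 = (2 - 1*16)*5 + 2 = (2 - 16)*5 + 2 = -14*5 + 2 = -70 + 2 = -68)
(s + (-30 - 1*(-1)))**2 = (-68 + (-30 - 1*(-1)))**2 = (-68 + (-30 + 1))**2 = (-68 - 29)**2 = (-97)**2 = 9409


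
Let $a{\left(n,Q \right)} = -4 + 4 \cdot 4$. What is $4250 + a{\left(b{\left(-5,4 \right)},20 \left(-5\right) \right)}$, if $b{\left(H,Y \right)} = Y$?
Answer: $4262$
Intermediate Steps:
$a{\left(n,Q \right)} = 12$ ($a{\left(n,Q \right)} = -4 + 16 = 12$)
$4250 + a{\left(b{\left(-5,4 \right)},20 \left(-5\right) \right)} = 4250 + 12 = 4262$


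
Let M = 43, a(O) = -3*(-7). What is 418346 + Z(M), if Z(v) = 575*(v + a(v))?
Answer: 455146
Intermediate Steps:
a(O) = 21
Z(v) = 12075 + 575*v (Z(v) = 575*(v + 21) = 575*(21 + v) = 12075 + 575*v)
418346 + Z(M) = 418346 + (12075 + 575*43) = 418346 + (12075 + 24725) = 418346 + 36800 = 455146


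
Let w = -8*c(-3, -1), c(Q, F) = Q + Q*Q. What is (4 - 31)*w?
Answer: 1296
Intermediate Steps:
c(Q, F) = Q + Q²
w = -48 (w = -(-24)*(1 - 3) = -(-24)*(-2) = -8*6 = -48)
(4 - 31)*w = (4 - 31)*(-48) = -27*(-48) = 1296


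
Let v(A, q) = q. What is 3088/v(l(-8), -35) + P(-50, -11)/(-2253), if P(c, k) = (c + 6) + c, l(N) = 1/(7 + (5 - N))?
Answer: -6953974/78855 ≈ -88.187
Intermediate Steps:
l(N) = 1/(12 - N)
P(c, k) = 6 + 2*c (P(c, k) = (6 + c) + c = 6 + 2*c)
3088/v(l(-8), -35) + P(-50, -11)/(-2253) = 3088/(-35) + (6 + 2*(-50))/(-2253) = 3088*(-1/35) + (6 - 100)*(-1/2253) = -3088/35 - 94*(-1/2253) = -3088/35 + 94/2253 = -6953974/78855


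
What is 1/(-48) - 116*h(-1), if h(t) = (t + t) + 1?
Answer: 5567/48 ≈ 115.98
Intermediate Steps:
h(t) = 1 + 2*t (h(t) = 2*t + 1 = 1 + 2*t)
1/(-48) - 116*h(-1) = 1/(-48) - 116*(1 + 2*(-1)) = -1/48 - 116*(1 - 2) = -1/48 - 116*(-1) = -1/48 + 116 = 5567/48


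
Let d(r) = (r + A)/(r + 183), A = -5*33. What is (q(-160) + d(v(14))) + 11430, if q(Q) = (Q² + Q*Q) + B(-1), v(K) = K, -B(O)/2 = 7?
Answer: 12335201/197 ≈ 62615.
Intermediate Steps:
B(O) = -14 (B(O) = -2*7 = -14)
A = -165
q(Q) = -14 + 2*Q² (q(Q) = (Q² + Q*Q) - 14 = (Q² + Q²) - 14 = 2*Q² - 14 = -14 + 2*Q²)
d(r) = (-165 + r)/(183 + r) (d(r) = (r - 165)/(r + 183) = (-165 + r)/(183 + r))
(q(-160) + d(v(14))) + 11430 = ((-14 + 2*(-160)²) + (-165 + 14)/(183 + 14)) + 11430 = ((-14 + 2*25600) - 151/197) + 11430 = ((-14 + 51200) + (1/197)*(-151)) + 11430 = (51186 - 151/197) + 11430 = 10083491/197 + 11430 = 12335201/197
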